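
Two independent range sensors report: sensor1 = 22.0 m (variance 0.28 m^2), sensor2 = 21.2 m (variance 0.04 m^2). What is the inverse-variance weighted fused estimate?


w1 = (1/var1) / (1/var1 + 1/var2)
   = 3.5714 / (3.5714 + 25.0) = 0.125
w2 = 1 - w1 = 0.875
fused = w1*s1 + w2*s2 = 2.75 + 18.55
= 21.3 m


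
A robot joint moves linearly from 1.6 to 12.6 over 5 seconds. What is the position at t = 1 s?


s = t/T = 1/5 = 0.2
p(t) = p0 + (pf-p0)*s
= 1.6 + (12.6 - 1.6) * 0.2
= 3.8


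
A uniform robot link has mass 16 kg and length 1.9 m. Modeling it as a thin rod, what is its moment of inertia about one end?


I = (1/3) * m * L^2
= (1/3) * 16 * 1.9^2
= 0.333333 * 16 * 3.61
= 19.2533 kg*m^2


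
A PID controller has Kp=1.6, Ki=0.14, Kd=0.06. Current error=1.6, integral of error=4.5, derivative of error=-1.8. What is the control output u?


u = Kp*e + Ki*int(e) + Kd*de/dt
= 1.6*1.6 + 0.14*4.5 + 0.06*(-1.8)
= 2.56 + 0.63 + -0.108
= 3.082


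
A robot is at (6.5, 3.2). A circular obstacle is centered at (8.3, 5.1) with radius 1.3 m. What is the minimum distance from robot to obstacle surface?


center_dist = sqrt((6.5-8.3)^2 + (3.2-5.1)^2)
= sqrt(3.24 + 3.61)
= 2.6173
min_dist = center_dist - radius = 2.6173 - 1.3 = 1.3173 m


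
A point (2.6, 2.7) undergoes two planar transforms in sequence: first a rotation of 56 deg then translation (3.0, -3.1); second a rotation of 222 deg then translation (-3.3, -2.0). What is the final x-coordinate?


After transform 1:
x1 = cos(56)*2.6 - sin(56)*2.7 + 3.0 = 2.2155
y1 = sin(56)*2.6 + cos(56)*2.7 + -3.1 = 0.5653
After transform 2:
x2 = cos(222)*2.2155 - sin(222)*0.5653 + -3.3
= -4.5682


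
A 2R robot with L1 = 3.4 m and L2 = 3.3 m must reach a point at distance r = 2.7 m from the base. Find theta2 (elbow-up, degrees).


cos(theta2) = (r^2 - L1^2 - L2^2) / (2*L1*L2)
cos(theta2) = (7.29 - 11.56 - 10.89) / 22.44
cos(theta2) = -0.675579
theta2 = 132.4992 degrees


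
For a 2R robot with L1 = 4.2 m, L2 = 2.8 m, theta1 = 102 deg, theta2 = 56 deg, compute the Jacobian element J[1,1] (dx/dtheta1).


J[1,1] = -L1*sin(t1) - L2*sin(t1+t2)
= -4.2*sin(102) - 2.8*sin(158)
= -5.1571


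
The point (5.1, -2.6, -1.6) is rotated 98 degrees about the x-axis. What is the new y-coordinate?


Rotation about x-axis: y' = y*cos(theta) - z*sin(theta)
= -2.6 * -0.1392 - -1.6 * 0.9903
= 1.9463


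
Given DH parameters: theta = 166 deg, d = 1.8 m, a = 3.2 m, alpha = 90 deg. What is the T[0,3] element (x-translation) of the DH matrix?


T[0,3] = a * cos(theta)
= 3.2 * cos(166 deg)
= 3.2 * -0.9703
= -3.1049


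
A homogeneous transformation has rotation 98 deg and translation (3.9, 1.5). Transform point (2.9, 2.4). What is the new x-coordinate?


x' = cos(theta)*px - sin(theta)*py + tx
= -0.1392*2.9 - 0.9903*2.4 + 3.9
= 1.1198


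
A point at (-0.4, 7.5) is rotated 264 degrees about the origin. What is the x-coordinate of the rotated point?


x' = x*cos(theta) - y*sin(theta)
cos(264 deg) = -0.1045, sin(264 deg) = -0.9945
x' = -0.4 * -0.1045 - 7.5 * -0.9945
= 0.0418 - -7.4589
= 7.5007


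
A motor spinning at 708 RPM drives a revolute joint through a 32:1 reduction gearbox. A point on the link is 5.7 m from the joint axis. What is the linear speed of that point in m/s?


omega_motor = 708 * 2*pi/60 = 74.1416 rad/s
omega_joint = omega_motor / 32 = 2.3169 rad/s
v = omega_joint * r = 2.3169 * 5.7
= 13.2065 m/s


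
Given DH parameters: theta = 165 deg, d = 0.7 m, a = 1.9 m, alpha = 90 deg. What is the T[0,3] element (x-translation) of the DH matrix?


T[0,3] = a * cos(theta)
= 1.9 * cos(165 deg)
= 1.9 * -0.9659
= -1.8353


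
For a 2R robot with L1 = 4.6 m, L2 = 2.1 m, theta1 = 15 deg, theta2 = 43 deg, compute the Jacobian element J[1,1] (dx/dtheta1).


J[1,1] = -L1*sin(t1) - L2*sin(t1+t2)
= -4.6*sin(15) - 2.1*sin(58)
= -2.9715


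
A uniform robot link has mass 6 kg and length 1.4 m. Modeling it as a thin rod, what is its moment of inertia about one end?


I = (1/3) * m * L^2
= (1/3) * 6 * 1.4^2
= 0.333333 * 6 * 1.96
= 3.92 kg*m^2


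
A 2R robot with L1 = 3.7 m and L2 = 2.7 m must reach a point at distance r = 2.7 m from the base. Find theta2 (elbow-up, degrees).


cos(theta2) = (r^2 - L1^2 - L2^2) / (2*L1*L2)
cos(theta2) = (7.29 - 13.69 - 7.29) / 19.98
cos(theta2) = -0.685185
theta2 = 133.2502 degrees


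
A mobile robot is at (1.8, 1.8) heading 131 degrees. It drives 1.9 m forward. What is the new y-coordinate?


y_new = y0 + d*sin(theta)
= 1.8 + 1.9*sin(131)
= 1.8 + 1.4339
= 3.2339


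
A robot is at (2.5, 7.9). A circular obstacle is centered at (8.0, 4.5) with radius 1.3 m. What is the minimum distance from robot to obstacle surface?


center_dist = sqrt((2.5-8.0)^2 + (7.9-4.5)^2)
= sqrt(30.25 + 11.56)
= 6.4661
min_dist = center_dist - radius = 6.4661 - 1.3 = 5.1661 m


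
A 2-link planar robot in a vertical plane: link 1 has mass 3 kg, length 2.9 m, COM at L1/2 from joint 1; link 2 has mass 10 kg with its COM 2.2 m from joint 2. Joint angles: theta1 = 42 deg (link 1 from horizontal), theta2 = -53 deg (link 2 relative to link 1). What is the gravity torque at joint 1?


Horizontal distance from joint 1 to link-1 COM:
  x_c1 = (L1/2)*cos(t1) = 1.45 * 0.7431 = 1.0776 m
Horizontal distance from joint 1 to link-2 COM:
  x_c2 = L1*cos(t1) + Lc2*cos(t1+t2)
       = 2.9*0.7431 + 2.2*0.9816 = 4.3147 m
tau1 = m1*g*x_c1 + m2*g*x_c2
     = 3*9.81*1.0776 + 10*9.81*4.3147
     = 31.7126 + 423.2721
     = 454.9846 Nm


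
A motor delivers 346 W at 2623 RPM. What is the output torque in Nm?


omega = 2623 * 2*pi/60 = 274.6799 rad/s
tau = P / omega = 346 / 274.6799
= 1.2596 Nm


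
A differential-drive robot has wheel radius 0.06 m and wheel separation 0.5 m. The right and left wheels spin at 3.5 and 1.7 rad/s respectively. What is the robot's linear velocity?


vR = r*wR = 0.06*3.5 = 0.21 m/s
vL = r*wL = 0.06*1.7 = 0.102 m/s
v = (vR+vL)/2 = 0.156 m/s
omega = (vR-vL)/L = 0.216 rad/s
linear velocity = 0.156 m/s


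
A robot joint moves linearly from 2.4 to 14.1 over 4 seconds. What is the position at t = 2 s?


s = t/T = 2/4 = 0.5
p(t) = p0 + (pf-p0)*s
= 2.4 + (14.1 - 2.4) * 0.5
= 8.25


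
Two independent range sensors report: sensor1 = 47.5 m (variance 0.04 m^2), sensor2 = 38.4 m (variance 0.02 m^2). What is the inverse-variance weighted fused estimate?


w1 = (1/var1) / (1/var1 + 1/var2)
   = 25.0 / (25.0 + 50.0) = 0.3333
w2 = 1 - w1 = 0.6667
fused = w1*s1 + w2*s2 = 15.8333 + 25.6
= 41.4333 m


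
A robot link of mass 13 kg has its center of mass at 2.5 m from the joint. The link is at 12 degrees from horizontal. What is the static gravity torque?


tau = m*g*L*cos(angle)
= 13 * 9.81 * 2.5 * cos(12 deg)
= 13 * 9.81 * 2.5 * 0.9781
= 311.8579 Nm


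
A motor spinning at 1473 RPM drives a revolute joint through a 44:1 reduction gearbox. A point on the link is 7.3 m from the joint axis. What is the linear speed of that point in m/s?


omega_motor = 1473 * 2*pi/60 = 154.2522 rad/s
omega_joint = omega_motor / 44 = 3.5057 rad/s
v = omega_joint * r = 3.5057 * 7.3
= 25.5918 m/s


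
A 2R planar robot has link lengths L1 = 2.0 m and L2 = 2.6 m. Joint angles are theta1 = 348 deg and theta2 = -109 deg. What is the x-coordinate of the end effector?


Convert angles to radians: theta1 = 6.0737, theta2 = -1.9024
x = L1*cos(theta1) + L2*cos(theta1+theta2)
x = 1.9563 + -1.3391
x = 0.6172


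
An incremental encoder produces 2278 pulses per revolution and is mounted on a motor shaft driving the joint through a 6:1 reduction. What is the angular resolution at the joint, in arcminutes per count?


counts per rev = 2278
effective counts at joint = 2278 * 6 = 13668
resolution = 360*60 / 13668
= 1.5803 arcmin/count


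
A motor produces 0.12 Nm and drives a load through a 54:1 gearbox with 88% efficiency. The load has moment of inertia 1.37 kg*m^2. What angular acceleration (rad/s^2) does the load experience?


tau_out = tau_motor * N * eta
= 0.12 * 54 * 0.88 = 5.7024 Nm
alpha = tau_out / I = 5.7024 / 1.37
= 4.1623 rad/s^2


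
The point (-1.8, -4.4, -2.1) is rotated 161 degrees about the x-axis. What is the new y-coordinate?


Rotation about x-axis: y' = y*cos(theta) - z*sin(theta)
= -4.4 * -0.9455 - -2.1 * 0.3256
= 4.844


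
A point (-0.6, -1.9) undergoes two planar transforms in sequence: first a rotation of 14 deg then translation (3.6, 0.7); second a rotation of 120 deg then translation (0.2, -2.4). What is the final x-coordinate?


After transform 1:
x1 = cos(14)*-0.6 - sin(14)*-1.9 + 3.6 = 3.4775
y1 = sin(14)*-0.6 + cos(14)*-1.9 + 0.7 = -1.2887
After transform 2:
x2 = cos(120)*3.4775 - sin(120)*-1.2887 + 0.2
= -0.4227


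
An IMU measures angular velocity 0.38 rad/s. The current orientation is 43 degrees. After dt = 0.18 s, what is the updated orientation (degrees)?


delta_theta = w * dt = 0.38 * 0.18 = 0.0684 rad
= 3.919 deg
theta_new = 43 + 3.919 = 46.919 deg


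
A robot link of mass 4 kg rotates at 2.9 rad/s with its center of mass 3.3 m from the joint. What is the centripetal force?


F = m * omega^2 * r
= 4 * 2.9^2 * 3.3
= 4 * 8.41 * 3.3
= 111.012 N


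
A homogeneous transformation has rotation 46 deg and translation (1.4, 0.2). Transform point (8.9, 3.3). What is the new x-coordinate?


x' = cos(theta)*px - sin(theta)*py + tx
= 0.6947*8.9 - 0.7193*3.3 + 1.4
= 5.2086


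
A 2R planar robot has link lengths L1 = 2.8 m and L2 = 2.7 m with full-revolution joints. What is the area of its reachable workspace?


r_max = L1 + L2 = 5.5 m
r_min = |L1 - L2| = 0.1 m
Area = pi*(r_max^2 - r_min^2)
= pi*(30.25 - 0.01)
= pi * 30.24
= 95.0018 m^2


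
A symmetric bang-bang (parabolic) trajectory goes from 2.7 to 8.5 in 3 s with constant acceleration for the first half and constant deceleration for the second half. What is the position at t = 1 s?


Symmetric rest-to-rest: each phase covers (pf-p0)/2 in time T/2. 0.5*a*(T/2)^2 = (pf-p0)/2 => a = 4*(pf-p0)/T^2
a = 4*(8.5-2.7)/3^2 = 2.5778
t = 1 is in the acceleration phase (t <= T/2).
p = p0 + 0.5*a*t^2 = 2.7 + 0.5*2.5778*1^2
= 3.9889


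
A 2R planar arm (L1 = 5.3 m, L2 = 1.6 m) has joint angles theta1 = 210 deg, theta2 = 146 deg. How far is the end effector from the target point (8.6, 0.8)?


End effector via forward kinematics:
x = L1*cos(t1) + L2*cos(t1+t2) = -2.9938
y = L1*sin(t1) + L2*sin(t1+t2) = -2.7616
Distance to target:
d = sqrt((8.6 - -2.9938)^2 + (0.8 - -2.7616)^2)
= sqrt(134.4169 + 12.6851)
= 12.1286 m


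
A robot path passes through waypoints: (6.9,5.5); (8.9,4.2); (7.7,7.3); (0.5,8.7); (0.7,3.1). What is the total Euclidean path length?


Segment lengths:
  seg1 = sqrt((2.0)^2 + (-1.3)^2) = 2.3854
  seg2 = sqrt((-1.2)^2 + (3.1)^2) = 3.3242
  seg3 = sqrt((-7.2)^2 + (1.4)^2) = 7.3348
  seg4 = sqrt((0.2)^2 + (-5.6)^2) = 5.6036
Total = 18.6479


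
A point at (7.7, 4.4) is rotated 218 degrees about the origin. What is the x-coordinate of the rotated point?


x' = x*cos(theta) - y*sin(theta)
cos(218 deg) = -0.788, sin(218 deg) = -0.6157
x' = 7.7 * -0.788 - 4.4 * -0.6157
= -6.0677 - -2.7089
= -3.3588


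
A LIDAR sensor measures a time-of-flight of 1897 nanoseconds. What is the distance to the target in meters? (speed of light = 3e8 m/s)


tof = 1897 ns = 1.897e-06 s
dist = c * tof / 2
= 3e8 * 1.897e-06 / 2
= 284.55 m


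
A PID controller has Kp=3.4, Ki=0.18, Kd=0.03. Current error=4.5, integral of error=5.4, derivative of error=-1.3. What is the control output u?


u = Kp*e + Ki*int(e) + Kd*de/dt
= 3.4*4.5 + 0.18*5.4 + 0.03*(-1.3)
= 15.3 + 0.972 + -0.039
= 16.233


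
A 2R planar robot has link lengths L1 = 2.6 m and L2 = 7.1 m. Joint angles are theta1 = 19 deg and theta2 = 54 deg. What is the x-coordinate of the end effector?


Convert angles to radians: theta1 = 0.3316, theta2 = 0.9425
x = L1*cos(theta1) + L2*cos(theta1+theta2)
x = 2.4583 + 2.0758
x = 4.5342


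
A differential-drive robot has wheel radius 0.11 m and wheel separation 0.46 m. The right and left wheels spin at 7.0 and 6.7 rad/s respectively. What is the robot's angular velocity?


vR = r*wR = 0.11*7.0 = 0.77 m/s
vL = r*wL = 0.11*6.7 = 0.737 m/s
v = (vR+vL)/2 = 0.7535 m/s
omega = (vR-vL)/L = 0.0717 rad/s
angular velocity = 0.0717 rad/s


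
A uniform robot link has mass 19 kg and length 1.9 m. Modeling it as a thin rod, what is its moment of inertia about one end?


I = (1/3) * m * L^2
= (1/3) * 19 * 1.9^2
= 0.333333 * 19 * 3.61
= 22.8633 kg*m^2


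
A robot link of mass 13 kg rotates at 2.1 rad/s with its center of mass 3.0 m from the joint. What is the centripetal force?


F = m * omega^2 * r
= 13 * 2.1^2 * 3.0
= 13 * 4.41 * 3.0
= 171.99 N


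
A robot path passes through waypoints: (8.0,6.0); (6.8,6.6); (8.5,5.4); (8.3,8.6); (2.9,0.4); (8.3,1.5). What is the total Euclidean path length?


Segment lengths:
  seg1 = sqrt((-1.2)^2 + (0.6)^2) = 1.3416
  seg2 = sqrt((1.7)^2 + (-1.2)^2) = 2.0809
  seg3 = sqrt((-0.2)^2 + (3.2)^2) = 3.2062
  seg4 = sqrt((-5.4)^2 + (-8.2)^2) = 9.8184
  seg5 = sqrt((5.4)^2 + (1.1)^2) = 5.5109
Total = 21.958


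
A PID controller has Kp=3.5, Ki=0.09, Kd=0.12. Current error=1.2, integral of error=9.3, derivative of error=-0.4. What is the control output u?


u = Kp*e + Ki*int(e) + Kd*de/dt
= 3.5*1.2 + 0.09*9.3 + 0.12*(-0.4)
= 4.2 + 0.837 + -0.048
= 4.989


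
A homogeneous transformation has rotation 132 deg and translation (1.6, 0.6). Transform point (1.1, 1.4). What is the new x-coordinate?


x' = cos(theta)*px - sin(theta)*py + tx
= -0.6691*1.1 - 0.7431*1.4 + 1.6
= -0.1764


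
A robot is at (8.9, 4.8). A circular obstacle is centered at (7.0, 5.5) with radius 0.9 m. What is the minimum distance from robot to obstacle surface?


center_dist = sqrt((8.9-7.0)^2 + (4.8-5.5)^2)
= sqrt(3.61 + 0.49)
= 2.0248
min_dist = center_dist - radius = 2.0248 - 0.9 = 1.1248 m


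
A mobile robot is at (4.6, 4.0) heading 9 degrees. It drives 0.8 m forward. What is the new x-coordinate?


x_new = x0 + d*cos(theta)
= 4.6 + 0.8*cos(9)
= 4.6 + 0.7902
= 5.3902


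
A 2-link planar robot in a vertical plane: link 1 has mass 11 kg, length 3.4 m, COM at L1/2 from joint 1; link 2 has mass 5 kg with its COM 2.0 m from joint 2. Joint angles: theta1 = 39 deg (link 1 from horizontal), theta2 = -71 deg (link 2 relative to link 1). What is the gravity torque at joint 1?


Horizontal distance from joint 1 to link-1 COM:
  x_c1 = (L1/2)*cos(t1) = 1.7 * 0.7771 = 1.3211 m
Horizontal distance from joint 1 to link-2 COM:
  x_c2 = L1*cos(t1) + Lc2*cos(t1+t2)
       = 3.4*0.7771 + 2.0*0.848 = 4.3384 m
tau1 = m1*g*x_c1 + m2*g*x_c2
     = 11*9.81*1.3211 + 5*9.81*4.3384
     = 142.5651 + 212.7982
     = 355.3632 Nm


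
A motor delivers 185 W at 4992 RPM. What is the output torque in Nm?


omega = 4992 * 2*pi/60 = 522.761 rad/s
tau = P / omega = 185 / 522.761
= 0.3539 Nm


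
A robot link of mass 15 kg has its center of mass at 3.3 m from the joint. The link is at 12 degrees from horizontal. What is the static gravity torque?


tau = m*g*L*cos(angle)
= 15 * 9.81 * 3.3 * cos(12 deg)
= 15 * 9.81 * 3.3 * 0.9781
= 474.9836 Nm


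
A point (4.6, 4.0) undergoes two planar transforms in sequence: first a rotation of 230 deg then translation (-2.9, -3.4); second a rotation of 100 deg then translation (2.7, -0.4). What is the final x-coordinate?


After transform 1:
x1 = cos(230)*4.6 - sin(230)*4.0 + -2.9 = -2.7926
y1 = sin(230)*4.6 + cos(230)*4.0 + -3.4 = -9.495
After transform 2:
x2 = cos(100)*-2.7926 - sin(100)*-9.495 + 2.7
= 12.5356


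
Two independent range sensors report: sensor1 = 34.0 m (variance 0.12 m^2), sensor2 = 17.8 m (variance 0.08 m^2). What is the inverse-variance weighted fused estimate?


w1 = (1/var1) / (1/var1 + 1/var2)
   = 8.3333 / (8.3333 + 12.5) = 0.4
w2 = 1 - w1 = 0.6
fused = w1*s1 + w2*s2 = 13.6 + 10.68
= 24.28 m


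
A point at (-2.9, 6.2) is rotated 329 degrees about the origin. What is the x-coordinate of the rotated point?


x' = x*cos(theta) - y*sin(theta)
cos(329 deg) = 0.8572, sin(329 deg) = -0.515
x' = -2.9 * 0.8572 - 6.2 * -0.515
= -2.4858 - -3.1932
= 0.7075


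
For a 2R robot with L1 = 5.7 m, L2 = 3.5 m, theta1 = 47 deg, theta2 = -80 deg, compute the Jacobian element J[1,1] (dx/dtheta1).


J[1,1] = -L1*sin(t1) - L2*sin(t1+t2)
= -5.7*sin(47) - 3.5*sin(-33)
= -2.2625


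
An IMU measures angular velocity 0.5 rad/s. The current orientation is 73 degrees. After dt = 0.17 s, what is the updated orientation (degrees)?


delta_theta = w * dt = 0.5 * 0.17 = 0.085 rad
= 4.8701 deg
theta_new = 73 + 4.8701 = 77.8701 deg


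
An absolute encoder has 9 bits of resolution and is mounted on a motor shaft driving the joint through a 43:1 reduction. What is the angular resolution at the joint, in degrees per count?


counts = 2^9 = 512
effective counts at joint = 512 * 43 = 22016
resolution = 360 / 22016
= 0.0164 deg/count


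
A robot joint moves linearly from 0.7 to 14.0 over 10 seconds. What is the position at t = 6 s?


s = t/T = 6/10 = 0.6
p(t) = p0 + (pf-p0)*s
= 0.7 + (14.0 - 0.7) * 0.6
= 8.68


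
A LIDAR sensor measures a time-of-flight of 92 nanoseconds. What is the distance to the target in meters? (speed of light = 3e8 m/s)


tof = 92 ns = 9.2e-08 s
dist = c * tof / 2
= 3e8 * 9.2e-08 / 2
= 13.8 m


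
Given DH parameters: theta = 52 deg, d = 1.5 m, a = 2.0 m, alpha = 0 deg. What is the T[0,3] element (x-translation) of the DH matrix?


T[0,3] = a * cos(theta)
= 2.0 * cos(52 deg)
= 2.0 * 0.6157
= 1.2313


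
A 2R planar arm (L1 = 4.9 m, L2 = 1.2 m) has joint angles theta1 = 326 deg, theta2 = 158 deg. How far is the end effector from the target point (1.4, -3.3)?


End effector via forward kinematics:
x = L1*cos(t1) + L2*cos(t1+t2) = 3.3913
y = L1*sin(t1) + L2*sin(t1+t2) = -1.7452
Distance to target:
d = sqrt((1.4 - 3.3913)^2 + (-3.3 - -1.7452)^2)
= sqrt(3.9651 + 2.4174)
= 2.5264 m


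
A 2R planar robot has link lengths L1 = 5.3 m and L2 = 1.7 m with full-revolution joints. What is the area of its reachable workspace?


r_max = L1 + L2 = 7.0 m
r_min = |L1 - L2| = 3.6 m
Area = pi*(r_max^2 - r_min^2)
= pi*(49.0 - 12.96)
= pi * 36.04
= 113.223 m^2


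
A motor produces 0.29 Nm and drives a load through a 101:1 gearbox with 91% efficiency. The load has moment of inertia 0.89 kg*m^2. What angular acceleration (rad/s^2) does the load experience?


tau_out = tau_motor * N * eta
= 0.29 * 101 * 0.91 = 26.6539 Nm
alpha = tau_out / I = 26.6539 / 0.89
= 29.9482 rad/s^2


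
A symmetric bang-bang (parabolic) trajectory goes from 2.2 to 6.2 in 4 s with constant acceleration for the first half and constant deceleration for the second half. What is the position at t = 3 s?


Symmetric rest-to-rest: each phase covers (pf-p0)/2 in time T/2. 0.5*a*(T/2)^2 = (pf-p0)/2 => a = 4*(pf-p0)/T^2
a = 4*(6.2-2.2)/4^2 = 1.0
t = 3 is in the deceleration phase (t > T/2).
p = pf - 0.5*a*(T-t)^2 = 6.2 - 0.5*1.0*1^2
= 5.7


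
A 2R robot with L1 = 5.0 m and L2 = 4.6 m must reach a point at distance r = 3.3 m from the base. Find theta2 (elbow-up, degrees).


cos(theta2) = (r^2 - L1^2 - L2^2) / (2*L1*L2)
cos(theta2) = (10.89 - 25.0 - 21.16) / 46.0
cos(theta2) = -0.766739
theta2 = 140.062 degrees


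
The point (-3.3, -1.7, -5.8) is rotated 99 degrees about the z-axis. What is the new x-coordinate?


Rotation about z-axis: x' = x*cos(theta) - y*sin(theta)
= -3.3 * -0.1564 - -1.7 * 0.9877
= 2.1953


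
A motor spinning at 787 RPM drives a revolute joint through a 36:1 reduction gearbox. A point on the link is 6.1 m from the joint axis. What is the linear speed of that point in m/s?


omega_motor = 787 * 2*pi/60 = 82.4144 rad/s
omega_joint = omega_motor / 36 = 2.2893 rad/s
v = omega_joint * r = 2.2893 * 6.1
= 13.9647 m/s


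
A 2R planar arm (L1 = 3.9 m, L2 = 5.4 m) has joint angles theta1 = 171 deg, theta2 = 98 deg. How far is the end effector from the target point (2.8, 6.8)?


End effector via forward kinematics:
x = L1*cos(t1) + L2*cos(t1+t2) = -3.9462
y = L1*sin(t1) + L2*sin(t1+t2) = -4.7891
Distance to target:
d = sqrt((2.8 - -3.9462)^2 + (6.8 - -4.7891)^2)
= sqrt(45.5116 + 134.3068)
= 13.4096 m


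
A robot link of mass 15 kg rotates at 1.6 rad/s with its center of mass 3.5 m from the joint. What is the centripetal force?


F = m * omega^2 * r
= 15 * 1.6^2 * 3.5
= 15 * 2.56 * 3.5
= 134.4 N


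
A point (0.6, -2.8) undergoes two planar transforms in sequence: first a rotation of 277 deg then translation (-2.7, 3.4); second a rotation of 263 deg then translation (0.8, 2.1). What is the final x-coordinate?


After transform 1:
x1 = cos(277)*0.6 - sin(277)*-2.8 + -2.7 = -5.406
y1 = sin(277)*0.6 + cos(277)*-2.8 + 3.4 = 2.4632
After transform 2:
x2 = cos(263)*-5.406 - sin(263)*2.4632 + 0.8
= 3.9037


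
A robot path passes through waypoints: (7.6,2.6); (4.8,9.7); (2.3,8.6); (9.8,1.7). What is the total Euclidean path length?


Segment lengths:
  seg1 = sqrt((-2.8)^2 + (7.1)^2) = 7.6322
  seg2 = sqrt((-2.5)^2 + (-1.1)^2) = 2.7313
  seg3 = sqrt((7.5)^2 + (-6.9)^2) = 10.1912
Total = 20.5546


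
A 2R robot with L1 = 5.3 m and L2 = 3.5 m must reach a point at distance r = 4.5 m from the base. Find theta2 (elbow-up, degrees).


cos(theta2) = (r^2 - L1^2 - L2^2) / (2*L1*L2)
cos(theta2) = (20.25 - 28.09 - 12.25) / 37.1
cos(theta2) = -0.541509
theta2 = 122.7865 degrees


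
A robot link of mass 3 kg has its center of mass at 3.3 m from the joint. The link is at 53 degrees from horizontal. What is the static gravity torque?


tau = m*g*L*cos(angle)
= 3 * 9.81 * 3.3 * cos(53 deg)
= 3 * 9.81 * 3.3 * 0.6018
= 58.4477 Nm


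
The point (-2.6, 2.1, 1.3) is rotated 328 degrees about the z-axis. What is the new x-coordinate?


Rotation about z-axis: x' = x*cos(theta) - y*sin(theta)
= -2.6 * 0.848 - 2.1 * -0.5299
= -1.0921


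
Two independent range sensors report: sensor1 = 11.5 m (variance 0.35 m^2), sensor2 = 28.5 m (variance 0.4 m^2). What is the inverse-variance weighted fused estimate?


w1 = (1/var1) / (1/var1 + 1/var2)
   = 2.8571 / (2.8571 + 2.5) = 0.5333
w2 = 1 - w1 = 0.4667
fused = w1*s1 + w2*s2 = 6.1333 + 13.3
= 19.4333 m


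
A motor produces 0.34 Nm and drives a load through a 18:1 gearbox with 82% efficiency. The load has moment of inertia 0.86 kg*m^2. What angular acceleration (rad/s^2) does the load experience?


tau_out = tau_motor * N * eta
= 0.34 * 18 * 0.82 = 5.0184 Nm
alpha = tau_out / I = 5.0184 / 0.86
= 5.8353 rad/s^2


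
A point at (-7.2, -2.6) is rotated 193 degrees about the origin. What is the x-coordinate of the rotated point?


x' = x*cos(theta) - y*sin(theta)
cos(193 deg) = -0.9744, sin(193 deg) = -0.225
x' = -7.2 * -0.9744 - -2.6 * -0.225
= 7.0155 - 0.5849
= 6.4306


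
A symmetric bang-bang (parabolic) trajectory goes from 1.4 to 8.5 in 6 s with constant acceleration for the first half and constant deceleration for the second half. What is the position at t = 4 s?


Symmetric rest-to-rest: each phase covers (pf-p0)/2 in time T/2. 0.5*a*(T/2)^2 = (pf-p0)/2 => a = 4*(pf-p0)/T^2
a = 4*(8.5-1.4)/6^2 = 0.7889
t = 4 is in the deceleration phase (t > T/2).
p = pf - 0.5*a*(T-t)^2 = 8.5 - 0.5*0.7889*2^2
= 6.9222


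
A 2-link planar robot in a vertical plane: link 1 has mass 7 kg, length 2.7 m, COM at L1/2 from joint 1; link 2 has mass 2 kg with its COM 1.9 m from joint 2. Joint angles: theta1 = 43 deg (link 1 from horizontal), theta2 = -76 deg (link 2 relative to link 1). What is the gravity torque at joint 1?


Horizontal distance from joint 1 to link-1 COM:
  x_c1 = (L1/2)*cos(t1) = 1.35 * 0.7314 = 0.9873 m
Horizontal distance from joint 1 to link-2 COM:
  x_c2 = L1*cos(t1) + Lc2*cos(t1+t2)
       = 2.7*0.7314 + 1.9*0.8387 = 3.5681 m
tau1 = m1*g*x_c1 + m2*g*x_c2
     = 7*9.81*0.9873 + 2*9.81*3.5681
     = 67.7998 + 70.0067
     = 137.8065 Nm


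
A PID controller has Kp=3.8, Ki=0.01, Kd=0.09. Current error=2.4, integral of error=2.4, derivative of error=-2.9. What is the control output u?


u = Kp*e + Ki*int(e) + Kd*de/dt
= 3.8*2.4 + 0.01*2.4 + 0.09*(-2.9)
= 9.12 + 0.024 + -0.261
= 8.883


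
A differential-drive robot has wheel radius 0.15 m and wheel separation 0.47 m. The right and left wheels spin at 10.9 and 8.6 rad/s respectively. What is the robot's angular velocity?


vR = r*wR = 0.15*10.9 = 1.635 m/s
vL = r*wL = 0.15*8.6 = 1.29 m/s
v = (vR+vL)/2 = 1.4625 m/s
omega = (vR-vL)/L = 0.734 rad/s
angular velocity = 0.734 rad/s


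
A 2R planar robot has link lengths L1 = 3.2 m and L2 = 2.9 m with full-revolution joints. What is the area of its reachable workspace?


r_max = L1 + L2 = 6.1 m
r_min = |L1 - L2| = 0.3 m
Area = pi*(r_max^2 - r_min^2)
= pi*(37.21 - 0.09)
= pi * 37.12
= 116.6159 m^2


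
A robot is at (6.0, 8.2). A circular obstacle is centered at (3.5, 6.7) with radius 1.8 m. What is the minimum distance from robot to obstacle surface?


center_dist = sqrt((6.0-3.5)^2 + (8.2-6.7)^2)
= sqrt(6.25 + 2.25)
= 2.9155
min_dist = center_dist - radius = 2.9155 - 1.8 = 1.1155 m


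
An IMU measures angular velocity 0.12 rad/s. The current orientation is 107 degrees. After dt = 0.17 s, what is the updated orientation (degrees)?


delta_theta = w * dt = 0.12 * 0.17 = 0.0204 rad
= 1.1688 deg
theta_new = 107 + 1.1688 = 108.1688 deg


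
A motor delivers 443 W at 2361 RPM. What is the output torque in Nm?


omega = 2361 * 2*pi/60 = 247.2433 rad/s
tau = P / omega = 443 / 247.2433
= 1.7918 Nm


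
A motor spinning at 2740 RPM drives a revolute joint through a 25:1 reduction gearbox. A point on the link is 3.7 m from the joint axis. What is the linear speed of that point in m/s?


omega_motor = 2740 * 2*pi/60 = 286.9321 rad/s
omega_joint = omega_motor / 25 = 11.4773 rad/s
v = omega_joint * r = 11.4773 * 3.7
= 42.466 m/s


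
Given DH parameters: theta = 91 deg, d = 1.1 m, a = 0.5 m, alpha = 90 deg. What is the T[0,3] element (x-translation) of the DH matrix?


T[0,3] = a * cos(theta)
= 0.5 * cos(91 deg)
= 0.5 * -0.0175
= -0.0087


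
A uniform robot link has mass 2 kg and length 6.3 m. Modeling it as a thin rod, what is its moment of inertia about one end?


I = (1/3) * m * L^2
= (1/3) * 2 * 6.3^2
= 0.333333 * 2 * 39.69
= 26.46 kg*m^2


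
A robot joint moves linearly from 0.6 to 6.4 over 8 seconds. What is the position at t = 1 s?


s = t/T = 1/8 = 0.125
p(t) = p0 + (pf-p0)*s
= 0.6 + (6.4 - 0.6) * 0.125
= 1.325


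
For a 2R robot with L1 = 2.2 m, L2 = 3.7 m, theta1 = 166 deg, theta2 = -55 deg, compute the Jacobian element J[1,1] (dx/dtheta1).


J[1,1] = -L1*sin(t1) - L2*sin(t1+t2)
= -2.2*sin(166) - 3.7*sin(111)
= -3.9865


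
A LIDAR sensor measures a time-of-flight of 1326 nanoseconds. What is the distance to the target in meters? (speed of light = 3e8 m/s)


tof = 1326 ns = 1.326e-06 s
dist = c * tof / 2
= 3e8 * 1.326e-06 / 2
= 198.9 m


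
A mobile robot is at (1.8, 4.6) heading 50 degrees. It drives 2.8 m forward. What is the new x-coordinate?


x_new = x0 + d*cos(theta)
= 1.8 + 2.8*cos(50)
= 1.8 + 1.7998
= 3.5998


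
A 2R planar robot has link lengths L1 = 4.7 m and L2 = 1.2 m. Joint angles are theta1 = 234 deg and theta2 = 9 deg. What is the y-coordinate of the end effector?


Convert angles to radians: theta1 = 4.0841, theta2 = 0.1571
y = L1*sin(theta1) + L2*sin(theta1+theta2)
y = -3.8024 + -1.0692
y = -4.8716


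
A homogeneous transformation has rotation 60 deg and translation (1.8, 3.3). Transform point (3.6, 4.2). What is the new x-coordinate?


x' = cos(theta)*px - sin(theta)*py + tx
= 0.5*3.6 - 0.866*4.2 + 1.8
= -0.0373


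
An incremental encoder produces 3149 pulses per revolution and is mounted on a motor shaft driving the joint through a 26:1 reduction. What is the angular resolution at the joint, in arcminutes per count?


counts per rev = 3149
effective counts at joint = 3149 * 26 = 81874
resolution = 360*60 / 81874
= 0.2638 arcmin/count


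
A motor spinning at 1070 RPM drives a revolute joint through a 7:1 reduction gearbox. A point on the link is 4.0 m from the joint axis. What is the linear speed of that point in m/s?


omega_motor = 1070 * 2*pi/60 = 112.0501 rad/s
omega_joint = omega_motor / 7 = 16.0072 rad/s
v = omega_joint * r = 16.0072 * 4.0
= 64.0287 m/s


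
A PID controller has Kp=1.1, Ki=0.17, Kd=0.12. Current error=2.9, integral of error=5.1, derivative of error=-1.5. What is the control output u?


u = Kp*e + Ki*int(e) + Kd*de/dt
= 1.1*2.9 + 0.17*5.1 + 0.12*(-1.5)
= 3.19 + 0.867 + -0.18
= 3.877


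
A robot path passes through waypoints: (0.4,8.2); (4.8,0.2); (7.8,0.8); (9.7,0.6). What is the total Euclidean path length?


Segment lengths:
  seg1 = sqrt((4.4)^2 + (-8.0)^2) = 9.1302
  seg2 = sqrt((3.0)^2 + (0.6)^2) = 3.0594
  seg3 = sqrt((1.9)^2 + (-0.2)^2) = 1.9105
Total = 14.1001


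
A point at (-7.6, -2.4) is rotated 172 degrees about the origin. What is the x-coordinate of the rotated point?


x' = x*cos(theta) - y*sin(theta)
cos(172 deg) = -0.9903, sin(172 deg) = 0.1392
x' = -7.6 * -0.9903 - -2.4 * 0.1392
= 7.526 - -0.334
= 7.8601


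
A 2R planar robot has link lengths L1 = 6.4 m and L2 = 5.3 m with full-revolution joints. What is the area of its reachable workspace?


r_max = L1 + L2 = 11.7 m
r_min = |L1 - L2| = 1.1 m
Area = pi*(r_max^2 - r_min^2)
= pi*(136.89 - 1.21)
= pi * 135.68
= 426.2513 m^2


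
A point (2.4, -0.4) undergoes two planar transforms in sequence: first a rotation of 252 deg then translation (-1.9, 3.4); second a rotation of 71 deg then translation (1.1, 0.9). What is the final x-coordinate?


After transform 1:
x1 = cos(252)*2.4 - sin(252)*-0.4 + -1.9 = -3.0221
y1 = sin(252)*2.4 + cos(252)*-0.4 + 3.4 = 1.2411
After transform 2:
x2 = cos(71)*-3.0221 - sin(71)*1.2411 + 1.1
= -1.0573


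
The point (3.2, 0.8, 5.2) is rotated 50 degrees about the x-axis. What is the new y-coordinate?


Rotation about x-axis: y' = y*cos(theta) - z*sin(theta)
= 0.8 * 0.6428 - 5.2 * 0.766
= -3.4692


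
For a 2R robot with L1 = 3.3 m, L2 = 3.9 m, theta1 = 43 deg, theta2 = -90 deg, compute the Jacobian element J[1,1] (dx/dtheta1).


J[1,1] = -L1*sin(t1) - L2*sin(t1+t2)
= -3.3*sin(43) - 3.9*sin(-47)
= 0.6017


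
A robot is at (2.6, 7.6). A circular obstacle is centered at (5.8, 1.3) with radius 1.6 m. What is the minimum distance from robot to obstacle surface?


center_dist = sqrt((2.6-5.8)^2 + (7.6-1.3)^2)
= sqrt(10.24 + 39.69)
= 7.0661
min_dist = center_dist - radius = 7.0661 - 1.6 = 5.4661 m


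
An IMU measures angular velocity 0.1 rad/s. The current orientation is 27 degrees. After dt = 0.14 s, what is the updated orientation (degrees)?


delta_theta = w * dt = 0.1 * 0.14 = 0.014 rad
= 0.8021 deg
theta_new = 27 + 0.8021 = 27.8021 deg


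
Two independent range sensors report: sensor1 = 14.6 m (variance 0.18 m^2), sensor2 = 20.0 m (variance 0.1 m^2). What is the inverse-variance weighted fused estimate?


w1 = (1/var1) / (1/var1 + 1/var2)
   = 5.5556 / (5.5556 + 10.0) = 0.3571
w2 = 1 - w1 = 0.6429
fused = w1*s1 + w2*s2 = 5.2143 + 12.8571
= 18.0714 m


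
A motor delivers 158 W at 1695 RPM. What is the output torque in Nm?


omega = 1695 * 2*pi/60 = 177.5 rad/s
tau = P / omega = 158 / 177.5
= 0.8901 Nm


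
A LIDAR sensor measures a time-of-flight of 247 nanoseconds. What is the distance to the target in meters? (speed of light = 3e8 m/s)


tof = 247 ns = 2.47e-07 s
dist = c * tof / 2
= 3e8 * 2.47e-07 / 2
= 37.05 m


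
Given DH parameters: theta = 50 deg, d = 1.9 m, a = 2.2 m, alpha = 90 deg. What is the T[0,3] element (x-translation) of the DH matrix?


T[0,3] = a * cos(theta)
= 2.2 * cos(50 deg)
= 2.2 * 0.6428
= 1.4141


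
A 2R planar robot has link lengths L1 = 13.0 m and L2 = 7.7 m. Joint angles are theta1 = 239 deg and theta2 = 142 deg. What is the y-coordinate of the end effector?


Convert angles to radians: theta1 = 4.1713, theta2 = 2.4784
y = L1*sin(theta1) + L2*sin(theta1+theta2)
y = -11.1432 + 2.7594
y = -8.3837


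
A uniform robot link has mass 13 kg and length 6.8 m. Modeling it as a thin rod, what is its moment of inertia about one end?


I = (1/3) * m * L^2
= (1/3) * 13 * 6.8^2
= 0.333333 * 13 * 46.24
= 200.3733 kg*m^2


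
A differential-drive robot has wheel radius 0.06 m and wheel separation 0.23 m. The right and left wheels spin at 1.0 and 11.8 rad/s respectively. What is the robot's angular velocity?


vR = r*wR = 0.06*1.0 = 0.06 m/s
vL = r*wL = 0.06*11.8 = 0.708 m/s
v = (vR+vL)/2 = 0.384 m/s
omega = (vR-vL)/L = -2.8174 rad/s
angular velocity = -2.8174 rad/s


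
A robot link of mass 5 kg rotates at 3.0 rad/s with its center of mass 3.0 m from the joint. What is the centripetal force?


F = m * omega^2 * r
= 5 * 3.0^2 * 3.0
= 5 * 9.0 * 3.0
= 135.0 N


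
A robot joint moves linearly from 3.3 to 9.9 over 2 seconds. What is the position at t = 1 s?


s = t/T = 1/2 = 0.5
p(t) = p0 + (pf-p0)*s
= 3.3 + (9.9 - 3.3) * 0.5
= 6.6


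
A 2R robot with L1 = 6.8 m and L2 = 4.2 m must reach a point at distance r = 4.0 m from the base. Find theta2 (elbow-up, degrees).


cos(theta2) = (r^2 - L1^2 - L2^2) / (2*L1*L2)
cos(theta2) = (16.0 - 46.24 - 17.64) / 57.12
cos(theta2) = -0.838235
theta2 = 146.9542 degrees


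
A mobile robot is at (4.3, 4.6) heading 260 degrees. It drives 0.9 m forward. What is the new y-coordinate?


y_new = y0 + d*sin(theta)
= 4.6 + 0.9*sin(260)
= 4.6 + -0.8863
= 3.7137


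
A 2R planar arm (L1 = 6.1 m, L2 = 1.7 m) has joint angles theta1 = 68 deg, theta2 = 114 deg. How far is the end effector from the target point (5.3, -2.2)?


End effector via forward kinematics:
x = L1*cos(t1) + L2*cos(t1+t2) = 0.5861
y = L1*sin(t1) + L2*sin(t1+t2) = 5.5965
Distance to target:
d = sqrt((5.3 - 0.5861)^2 + (-2.2 - 5.5965)^2)
= sqrt(22.2205 + 60.7853)
= 9.1108 m


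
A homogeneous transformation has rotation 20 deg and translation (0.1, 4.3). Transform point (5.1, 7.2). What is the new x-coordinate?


x' = cos(theta)*px - sin(theta)*py + tx
= 0.9397*5.1 - 0.342*7.2 + 0.1
= 2.4299


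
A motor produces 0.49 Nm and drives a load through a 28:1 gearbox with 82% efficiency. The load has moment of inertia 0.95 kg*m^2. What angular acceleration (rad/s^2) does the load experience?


tau_out = tau_motor * N * eta
= 0.49 * 28 * 0.82 = 11.2504 Nm
alpha = tau_out / I = 11.2504 / 0.95
= 11.8425 rad/s^2


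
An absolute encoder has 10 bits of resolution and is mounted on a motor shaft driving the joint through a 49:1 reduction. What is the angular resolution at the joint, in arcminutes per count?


counts = 2^10 = 1024
effective counts at joint = 1024 * 49 = 50176
resolution = 360*60 / 50176
= 0.4305 arcmin/count


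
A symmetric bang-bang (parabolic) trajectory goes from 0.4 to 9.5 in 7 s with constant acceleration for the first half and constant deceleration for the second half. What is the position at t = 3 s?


Symmetric rest-to-rest: each phase covers (pf-p0)/2 in time T/2. 0.5*a*(T/2)^2 = (pf-p0)/2 => a = 4*(pf-p0)/T^2
a = 4*(9.5-0.4)/7^2 = 0.7429
t = 3 is in the acceleration phase (t <= T/2).
p = p0 + 0.5*a*t^2 = 0.4 + 0.5*0.7429*3^2
= 3.7429


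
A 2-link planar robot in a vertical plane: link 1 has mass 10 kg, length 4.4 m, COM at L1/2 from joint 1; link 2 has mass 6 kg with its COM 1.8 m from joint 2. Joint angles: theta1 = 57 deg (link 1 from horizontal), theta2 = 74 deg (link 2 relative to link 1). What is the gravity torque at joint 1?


Horizontal distance from joint 1 to link-1 COM:
  x_c1 = (L1/2)*cos(t1) = 2.2 * 0.5446 = 1.1982 m
Horizontal distance from joint 1 to link-2 COM:
  x_c2 = L1*cos(t1) + Lc2*cos(t1+t2)
       = 4.4*0.5446 + 1.8*-0.6561 = 1.2155 m
tau1 = m1*g*x_c1 + m2*g*x_c2
     = 10*9.81*1.1982 + 6*9.81*1.2155
     = 117.544 + 71.5447
     = 189.0887 Nm


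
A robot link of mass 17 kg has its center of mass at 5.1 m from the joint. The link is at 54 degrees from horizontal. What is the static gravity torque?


tau = m*g*L*cos(angle)
= 17 * 9.81 * 5.1 * cos(54 deg)
= 17 * 9.81 * 5.1 * 0.5878
= 499.9272 Nm


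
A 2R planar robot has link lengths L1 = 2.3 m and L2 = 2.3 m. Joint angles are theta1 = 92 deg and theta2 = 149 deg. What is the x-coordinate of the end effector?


Convert angles to radians: theta1 = 1.6057, theta2 = 2.6005
x = L1*cos(theta1) + L2*cos(theta1+theta2)
x = -0.0803 + -1.1151
x = -1.1953


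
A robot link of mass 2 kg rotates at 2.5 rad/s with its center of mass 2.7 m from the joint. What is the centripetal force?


F = m * omega^2 * r
= 2 * 2.5^2 * 2.7
= 2 * 6.25 * 2.7
= 33.75 N


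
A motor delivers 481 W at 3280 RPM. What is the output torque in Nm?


omega = 3280 * 2*pi/60 = 343.4808 rad/s
tau = P / omega = 481 / 343.4808
= 1.4004 Nm


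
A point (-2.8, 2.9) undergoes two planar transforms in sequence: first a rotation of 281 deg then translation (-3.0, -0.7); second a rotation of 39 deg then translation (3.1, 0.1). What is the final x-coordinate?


After transform 1:
x1 = cos(281)*-2.8 - sin(281)*2.9 + -3.0 = -0.6875
y1 = sin(281)*-2.8 + cos(281)*2.9 + -0.7 = 2.6019
After transform 2:
x2 = cos(39)*-0.6875 - sin(39)*2.6019 + 3.1
= 0.9282


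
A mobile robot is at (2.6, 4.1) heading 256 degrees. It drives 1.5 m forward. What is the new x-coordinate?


x_new = x0 + d*cos(theta)
= 2.6 + 1.5*cos(256)
= 2.6 + -0.3629
= 2.2371


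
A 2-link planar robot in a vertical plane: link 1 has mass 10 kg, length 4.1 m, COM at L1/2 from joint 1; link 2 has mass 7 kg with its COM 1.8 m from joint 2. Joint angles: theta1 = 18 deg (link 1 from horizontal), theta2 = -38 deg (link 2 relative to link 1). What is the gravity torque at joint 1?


Horizontal distance from joint 1 to link-1 COM:
  x_c1 = (L1/2)*cos(t1) = 2.05 * 0.9511 = 1.9497 m
Horizontal distance from joint 1 to link-2 COM:
  x_c2 = L1*cos(t1) + Lc2*cos(t1+t2)
       = 4.1*0.9511 + 1.8*0.9397 = 5.5908 m
tau1 = m1*g*x_c1 + m2*g*x_c2
     = 10*9.81*1.9497 + 7*9.81*5.5908
     = 191.2622 + 383.9188
     = 575.181 Nm


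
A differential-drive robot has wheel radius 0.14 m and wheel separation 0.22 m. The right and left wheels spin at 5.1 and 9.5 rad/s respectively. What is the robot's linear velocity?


vR = r*wR = 0.14*5.1 = 0.714 m/s
vL = r*wL = 0.14*9.5 = 1.33 m/s
v = (vR+vL)/2 = 1.022 m/s
omega = (vR-vL)/L = -2.8 rad/s
linear velocity = 1.022 m/s


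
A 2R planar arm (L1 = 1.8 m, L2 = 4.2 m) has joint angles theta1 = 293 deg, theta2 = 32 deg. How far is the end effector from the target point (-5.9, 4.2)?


End effector via forward kinematics:
x = L1*cos(t1) + L2*cos(t1+t2) = 4.1438
y = L1*sin(t1) + L2*sin(t1+t2) = -4.0659
Distance to target:
d = sqrt((-5.9 - 4.1438)^2 + (4.2 - -4.0659)^2)
= sqrt(100.877 + 68.3256)
= 13.0078 m


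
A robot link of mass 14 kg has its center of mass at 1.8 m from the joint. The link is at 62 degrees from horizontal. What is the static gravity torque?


tau = m*g*L*cos(angle)
= 14 * 9.81 * 1.8 * cos(62 deg)
= 14 * 9.81 * 1.8 * 0.4695
= 116.059 Nm


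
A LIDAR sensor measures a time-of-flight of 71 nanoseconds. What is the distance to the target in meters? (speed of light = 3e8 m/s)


tof = 71 ns = 7.1e-08 s
dist = c * tof / 2
= 3e8 * 7.1e-08 / 2
= 10.65 m


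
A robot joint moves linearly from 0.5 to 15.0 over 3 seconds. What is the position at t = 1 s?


s = t/T = 1/3 = 0.3333
p(t) = p0 + (pf-p0)*s
= 0.5 + (15.0 - 0.5) * 0.3333
= 5.3333


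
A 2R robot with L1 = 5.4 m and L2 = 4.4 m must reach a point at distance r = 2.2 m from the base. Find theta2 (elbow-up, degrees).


cos(theta2) = (r^2 - L1^2 - L2^2) / (2*L1*L2)
cos(theta2) = (4.84 - 29.16 - 19.36) / 47.52
cos(theta2) = -0.919192
theta2 = 156.8082 degrees


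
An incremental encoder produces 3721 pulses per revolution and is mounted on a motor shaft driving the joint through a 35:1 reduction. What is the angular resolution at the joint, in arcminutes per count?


counts per rev = 3721
effective counts at joint = 3721 * 35 = 130235
resolution = 360*60 / 130235
= 0.1659 arcmin/count
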